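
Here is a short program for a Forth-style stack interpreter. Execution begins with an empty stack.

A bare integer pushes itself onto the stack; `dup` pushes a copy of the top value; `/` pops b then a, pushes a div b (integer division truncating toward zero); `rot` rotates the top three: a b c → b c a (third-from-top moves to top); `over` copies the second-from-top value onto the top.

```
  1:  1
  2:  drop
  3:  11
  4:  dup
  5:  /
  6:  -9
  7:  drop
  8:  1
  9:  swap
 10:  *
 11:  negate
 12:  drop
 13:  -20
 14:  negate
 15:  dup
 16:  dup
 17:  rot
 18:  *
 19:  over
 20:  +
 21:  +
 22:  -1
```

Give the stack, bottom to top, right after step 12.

1      -> 1
drop   -> (empty)
11     -> 11
dup    -> 11 11
/      -> 1
-9     -> 1 -9
drop   -> 1
1      -> 1 1
swap   -> 1 1
*      -> 1
negate -> -1
drop   -> (empty)

[]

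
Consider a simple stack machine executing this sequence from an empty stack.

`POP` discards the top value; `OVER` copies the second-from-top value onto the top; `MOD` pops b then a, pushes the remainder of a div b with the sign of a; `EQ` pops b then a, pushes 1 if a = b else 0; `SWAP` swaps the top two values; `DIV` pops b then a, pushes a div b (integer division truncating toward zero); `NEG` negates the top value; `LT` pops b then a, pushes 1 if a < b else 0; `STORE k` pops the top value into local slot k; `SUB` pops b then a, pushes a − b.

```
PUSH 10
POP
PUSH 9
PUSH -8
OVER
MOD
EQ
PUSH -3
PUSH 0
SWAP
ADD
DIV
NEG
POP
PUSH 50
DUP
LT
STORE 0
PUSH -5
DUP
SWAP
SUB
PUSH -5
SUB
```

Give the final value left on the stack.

5

PUSH 10 : [10]
POP     : []
PUSH 9  : [9]
PUSH -8 : [9, -8]
OVER    : [9, -8, 9]
MOD     : [9, -8]
EQ      : [0]
PUSH -3 : [0, -3]
PUSH 0  : [0, -3, 0]
SWAP    : [0, 0, -3]
ADD     : [0, -3]
DIV     : [0]
NEG     : [0]
POP     : []
PUSH 50 : [50]
DUP     : [50, 50]
LT      : [0]
STORE 0 : []
PUSH -5 : [-5]
DUP     : [-5, -5]
SWAP    : [-5, -5]
SUB     : [0]
PUSH -5 : [0, -5]
SUB     : [5]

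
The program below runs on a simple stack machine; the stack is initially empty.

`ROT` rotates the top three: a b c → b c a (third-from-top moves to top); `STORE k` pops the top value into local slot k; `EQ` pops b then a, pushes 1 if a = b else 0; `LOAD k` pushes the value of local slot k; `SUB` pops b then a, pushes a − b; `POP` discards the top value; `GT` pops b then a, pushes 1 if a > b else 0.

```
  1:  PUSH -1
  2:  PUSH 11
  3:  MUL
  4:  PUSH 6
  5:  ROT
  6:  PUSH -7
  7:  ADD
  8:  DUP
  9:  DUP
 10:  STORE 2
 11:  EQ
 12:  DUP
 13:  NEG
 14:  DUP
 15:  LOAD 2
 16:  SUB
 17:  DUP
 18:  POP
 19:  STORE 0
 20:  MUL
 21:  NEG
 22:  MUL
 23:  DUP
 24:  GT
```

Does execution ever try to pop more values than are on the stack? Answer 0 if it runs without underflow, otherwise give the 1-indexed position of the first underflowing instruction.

5

PUSH -1 : [-1]
PUSH 11 : [-1, 11]
MUL     : [-11]
PUSH 6  : [-11, 6]
ROT  — needs 3 operands, stack has 2 → underflow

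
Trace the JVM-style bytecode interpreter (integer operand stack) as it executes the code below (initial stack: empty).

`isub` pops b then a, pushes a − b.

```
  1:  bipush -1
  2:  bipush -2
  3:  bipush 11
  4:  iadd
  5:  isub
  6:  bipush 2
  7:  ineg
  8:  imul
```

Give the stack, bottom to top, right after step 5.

[-10]

bipush -1 : -1
bipush -2 : -1 -2
bipush 11 : -1 -2 11
iadd      : -1 9
isub      : -10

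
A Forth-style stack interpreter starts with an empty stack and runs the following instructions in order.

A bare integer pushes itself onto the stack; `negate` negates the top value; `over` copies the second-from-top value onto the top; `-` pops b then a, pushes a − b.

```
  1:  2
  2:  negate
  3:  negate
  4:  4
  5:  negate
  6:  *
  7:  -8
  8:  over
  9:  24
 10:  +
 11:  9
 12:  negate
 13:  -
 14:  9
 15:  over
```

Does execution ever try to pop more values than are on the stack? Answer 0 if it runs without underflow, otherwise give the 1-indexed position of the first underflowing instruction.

0

2       2
negate  -2
negate  2
4       2 4
negate  2 -4
*       -8
-8      -8 -8
over    -8 -8 -8
24      -8 -8 -8 24
+       -8 -8 16
9       -8 -8 16 9
negate  -8 -8 16 -9
-       -8 -8 25
9       -8 -8 25 9
over    -8 -8 25 9 25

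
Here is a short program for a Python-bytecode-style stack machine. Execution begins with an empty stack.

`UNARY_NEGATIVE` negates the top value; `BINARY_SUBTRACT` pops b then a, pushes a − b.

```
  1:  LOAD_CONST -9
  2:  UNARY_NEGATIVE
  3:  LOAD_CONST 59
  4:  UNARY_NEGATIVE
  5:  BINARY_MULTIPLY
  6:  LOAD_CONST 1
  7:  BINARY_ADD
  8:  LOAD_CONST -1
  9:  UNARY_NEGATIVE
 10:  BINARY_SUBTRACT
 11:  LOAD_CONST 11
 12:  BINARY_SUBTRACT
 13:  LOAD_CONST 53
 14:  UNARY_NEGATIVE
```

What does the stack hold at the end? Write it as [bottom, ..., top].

[-542, -53]

LOAD_CONST -9   : [-9]
UNARY_NEGATIVE  : [9]
LOAD_CONST 59   : [9, 59]
UNARY_NEGATIVE  : [9, -59]
BINARY_MULTIPLY : [-531]
LOAD_CONST 1    : [-531, 1]
BINARY_ADD      : [-530]
LOAD_CONST -1   : [-530, -1]
UNARY_NEGATIVE  : [-530, 1]
BINARY_SUBTRACT : [-531]
LOAD_CONST 11   : [-531, 11]
BINARY_SUBTRACT : [-542]
LOAD_CONST 53   : [-542, 53]
UNARY_NEGATIVE  : [-542, -53]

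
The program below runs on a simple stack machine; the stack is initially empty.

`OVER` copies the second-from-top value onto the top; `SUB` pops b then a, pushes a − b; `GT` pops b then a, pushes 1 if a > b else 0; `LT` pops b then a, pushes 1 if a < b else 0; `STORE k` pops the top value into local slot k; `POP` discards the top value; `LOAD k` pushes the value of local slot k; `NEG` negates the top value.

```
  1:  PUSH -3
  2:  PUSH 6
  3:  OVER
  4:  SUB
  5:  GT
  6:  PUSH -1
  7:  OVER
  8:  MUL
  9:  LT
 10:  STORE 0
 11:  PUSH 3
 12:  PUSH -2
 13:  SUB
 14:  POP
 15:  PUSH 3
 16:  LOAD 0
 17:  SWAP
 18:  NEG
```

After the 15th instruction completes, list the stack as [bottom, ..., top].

PUSH -3 -> [-3]
PUSH 6  -> [-3, 6]
OVER    -> [-3, 6, -3]
SUB     -> [-3, 9]
GT      -> [0]
PUSH -1 -> [0, -1]
OVER    -> [0, -1, 0]
MUL     -> [0, 0]
LT      -> [0]
STORE 0 -> []
PUSH 3  -> [3]
PUSH -2 -> [3, -2]
SUB     -> [5]
POP     -> []
PUSH 3  -> [3]

[3]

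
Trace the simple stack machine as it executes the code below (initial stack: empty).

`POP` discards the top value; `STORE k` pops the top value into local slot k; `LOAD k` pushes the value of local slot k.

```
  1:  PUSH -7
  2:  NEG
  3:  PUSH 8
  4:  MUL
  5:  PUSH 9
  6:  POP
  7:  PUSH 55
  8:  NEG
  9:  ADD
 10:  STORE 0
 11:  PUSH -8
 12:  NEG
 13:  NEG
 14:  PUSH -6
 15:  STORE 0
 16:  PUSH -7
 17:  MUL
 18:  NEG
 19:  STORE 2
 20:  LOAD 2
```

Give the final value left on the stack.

PUSH -7  [-7]
NEG      [7]
PUSH 8   [7, 8]
MUL      [56]
PUSH 9   [56, 9]
POP      [56]
PUSH 55  [56, 55]
NEG      [56, -55]
ADD      [1]
STORE 0  []
PUSH -8  [-8]
NEG      [8]
NEG      [-8]
PUSH -6  [-8, -6]
STORE 0  [-8]
PUSH -7  [-8, -7]
MUL      [56]
NEG      [-56]
STORE 2  []
LOAD 2   [-56]

-56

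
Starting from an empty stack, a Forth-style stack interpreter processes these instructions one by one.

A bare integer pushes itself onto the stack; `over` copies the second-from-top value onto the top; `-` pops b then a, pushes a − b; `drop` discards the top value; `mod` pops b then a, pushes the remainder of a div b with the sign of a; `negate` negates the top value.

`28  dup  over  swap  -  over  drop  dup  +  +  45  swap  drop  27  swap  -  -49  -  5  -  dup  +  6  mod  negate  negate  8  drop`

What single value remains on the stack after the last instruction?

4

28     → 28
dup    → 28 28
over   → 28 28 28
swap   → 28 28 28
-      → 28 0
over   → 28 0 28
drop   → 28 0
dup    → 28 0 0
+      → 28 0
+      → 28
45     → 28 45
swap   → 45 28
drop   → 45
27     → 45 27
swap   → 27 45
-      → -18
-49    → -18 -49
-      → 31
5      → 31 5
-      → 26
dup    → 26 26
+      → 52
6      → 52 6
mod    → 4
negate → -4
negate → 4
8      → 4 8
drop   → 4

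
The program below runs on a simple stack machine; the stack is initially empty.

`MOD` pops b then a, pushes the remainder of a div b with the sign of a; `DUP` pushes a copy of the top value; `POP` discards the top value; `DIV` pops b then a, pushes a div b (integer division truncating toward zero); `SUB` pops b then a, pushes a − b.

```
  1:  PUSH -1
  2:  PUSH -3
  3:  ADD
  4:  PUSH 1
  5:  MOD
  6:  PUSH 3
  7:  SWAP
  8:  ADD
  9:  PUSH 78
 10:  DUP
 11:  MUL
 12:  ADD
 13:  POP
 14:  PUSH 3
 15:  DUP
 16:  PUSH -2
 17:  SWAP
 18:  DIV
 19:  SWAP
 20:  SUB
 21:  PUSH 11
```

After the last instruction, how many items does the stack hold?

PUSH -1 -> -1
PUSH -3 -> -1 -3
ADD     -> -4
PUSH 1  -> -4 1
MOD     -> 0
PUSH 3  -> 0 3
SWAP    -> 3 0
ADD     -> 3
PUSH 78 -> 3 78
DUP     -> 3 78 78
MUL     -> 3 6084
ADD     -> 6087
POP     -> (empty)
PUSH 3  -> 3
DUP     -> 3 3
PUSH -2 -> 3 3 -2
SWAP    -> 3 -2 3
DIV     -> 3 0
SWAP    -> 0 3
SUB     -> -3
PUSH 11 -> -3 11

2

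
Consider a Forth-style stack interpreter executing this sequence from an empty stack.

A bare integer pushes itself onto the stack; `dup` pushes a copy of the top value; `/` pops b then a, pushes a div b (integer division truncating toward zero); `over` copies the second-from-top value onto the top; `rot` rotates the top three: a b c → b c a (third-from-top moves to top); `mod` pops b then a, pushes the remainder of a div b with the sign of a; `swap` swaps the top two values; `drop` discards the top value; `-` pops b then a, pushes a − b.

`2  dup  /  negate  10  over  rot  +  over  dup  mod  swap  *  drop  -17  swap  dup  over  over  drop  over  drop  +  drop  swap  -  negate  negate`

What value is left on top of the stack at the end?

2      → 2
dup    → 2 2
/      → 1
negate → -1
10     → -1 10
over   → -1 10 -1
rot    → 10 -1 -1
+      → 10 -2
over   → 10 -2 10
dup    → 10 -2 10 10
mod    → 10 -2 0
swap   → 10 0 -2
*      → 10 0
drop   → 10
-17    → 10 -17
swap   → -17 10
dup    → -17 10 10
over   → -17 10 10 10
over   → -17 10 10 10 10
drop   → -17 10 10 10
over   → -17 10 10 10 10
drop   → -17 10 10 10
+      → -17 10 20
drop   → -17 10
swap   → 10 -17
-      → 27
negate → -27
negate → 27

27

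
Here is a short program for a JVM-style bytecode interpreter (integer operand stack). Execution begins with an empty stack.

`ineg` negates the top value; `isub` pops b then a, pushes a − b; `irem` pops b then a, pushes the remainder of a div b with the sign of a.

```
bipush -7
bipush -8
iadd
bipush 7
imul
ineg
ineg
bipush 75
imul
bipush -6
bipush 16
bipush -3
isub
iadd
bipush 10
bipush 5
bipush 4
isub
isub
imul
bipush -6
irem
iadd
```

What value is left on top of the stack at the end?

-7872

bipush -7 : [-7]
bipush -8 : [-7, -8]
iadd      : [-15]
bipush 7  : [-15, 7]
imul      : [-105]
ineg      : [105]
ineg      : [-105]
bipush 75 : [-105, 75]
imul      : [-7875]
bipush -6 : [-7875, -6]
bipush 16 : [-7875, -6, 16]
bipush -3 : [-7875, -6, 16, -3]
isub      : [-7875, -6, 19]
iadd      : [-7875, 13]
bipush 10 : [-7875, 13, 10]
bipush 5  : [-7875, 13, 10, 5]
bipush 4  : [-7875, 13, 10, 5, 4]
isub      : [-7875, 13, 10, 1]
isub      : [-7875, 13, 9]
imul      : [-7875, 117]
bipush -6 : [-7875, 117, -6]
irem      : [-7875, 3]
iadd      : [-7872]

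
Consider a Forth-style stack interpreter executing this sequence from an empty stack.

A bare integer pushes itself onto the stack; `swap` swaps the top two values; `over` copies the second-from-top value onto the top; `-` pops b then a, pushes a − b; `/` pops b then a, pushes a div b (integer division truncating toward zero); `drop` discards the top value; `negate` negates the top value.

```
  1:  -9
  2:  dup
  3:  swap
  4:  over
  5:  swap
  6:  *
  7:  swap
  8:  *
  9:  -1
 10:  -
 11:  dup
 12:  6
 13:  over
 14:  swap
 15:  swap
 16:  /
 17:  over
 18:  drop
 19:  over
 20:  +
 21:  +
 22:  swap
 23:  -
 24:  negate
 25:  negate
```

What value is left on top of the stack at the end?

-728

-9     : -9
dup    : -9 -9
swap   : -9 -9
over   : -9 -9 -9
swap   : -9 -9 -9
*      : -9 81
swap   : 81 -9
*      : -729
-1     : -729 -1
-      : -728
dup    : -728 -728
6      : -728 -728 6
over   : -728 -728 6 -728
swap   : -728 -728 -728 6
swap   : -728 -728 6 -728
/      : -728 -728 0
over   : -728 -728 0 -728
drop   : -728 -728 0
over   : -728 -728 0 -728
+      : -728 -728 -728
+      : -728 -1456
swap   : -1456 -728
-      : -728
negate : 728
negate : -728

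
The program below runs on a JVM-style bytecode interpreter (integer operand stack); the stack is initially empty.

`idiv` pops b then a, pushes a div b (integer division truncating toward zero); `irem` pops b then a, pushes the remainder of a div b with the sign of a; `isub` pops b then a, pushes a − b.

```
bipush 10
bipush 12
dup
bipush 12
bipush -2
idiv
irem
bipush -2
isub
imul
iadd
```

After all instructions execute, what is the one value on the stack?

bipush 10  [10]
bipush 12  [10, 12]
dup        [10, 12, 12]
bipush 12  [10, 12, 12, 12]
bipush -2  [10, 12, 12, 12, -2]
idiv       [10, 12, 12, -6]
irem       [10, 12, 0]
bipush -2  [10, 12, 0, -2]
isub       [10, 12, 2]
imul       [10, 24]
iadd       [34]

34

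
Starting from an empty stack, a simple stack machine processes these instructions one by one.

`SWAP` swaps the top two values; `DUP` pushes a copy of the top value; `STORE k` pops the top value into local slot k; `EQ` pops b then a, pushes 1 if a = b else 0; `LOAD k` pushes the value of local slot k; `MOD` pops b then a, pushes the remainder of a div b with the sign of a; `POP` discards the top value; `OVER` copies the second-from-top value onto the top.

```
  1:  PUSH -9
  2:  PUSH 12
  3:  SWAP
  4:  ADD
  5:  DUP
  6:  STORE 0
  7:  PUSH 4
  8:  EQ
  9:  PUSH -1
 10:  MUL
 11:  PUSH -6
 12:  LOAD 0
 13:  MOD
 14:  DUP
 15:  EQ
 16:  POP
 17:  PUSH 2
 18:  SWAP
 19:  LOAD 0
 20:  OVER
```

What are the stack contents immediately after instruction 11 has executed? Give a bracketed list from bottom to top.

[0, -6]

PUSH -9 → -9
PUSH 12 → -9 12
SWAP    → 12 -9
ADD     → 3
DUP     → 3 3
STORE 0 → 3
PUSH 4  → 3 4
EQ      → 0
PUSH -1 → 0 -1
MUL     → 0
PUSH -6 → 0 -6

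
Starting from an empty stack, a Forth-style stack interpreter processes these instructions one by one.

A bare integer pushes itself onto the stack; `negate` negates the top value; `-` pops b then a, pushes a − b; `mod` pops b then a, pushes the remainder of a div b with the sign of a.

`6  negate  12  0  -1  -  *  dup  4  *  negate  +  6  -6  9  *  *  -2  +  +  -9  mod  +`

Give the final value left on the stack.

6      → [6]
negate → [-6]
12     → [-6, 12]
0      → [-6, 12, 0]
-1     → [-6, 12, 0, -1]
-      → [-6, 12, 1]
*      → [-6, 12]
dup    → [-6, 12, 12]
4      → [-6, 12, 12, 4]
*      → [-6, 12, 48]
negate → [-6, 12, -48]
+      → [-6, -36]
6      → [-6, -36, 6]
-6     → [-6, -36, 6, -6]
9      → [-6, -36, 6, -6, 9]
*      → [-6, -36, 6, -54]
*      → [-6, -36, -324]
-2     → [-6, -36, -324, -2]
+      → [-6, -36, -326]
+      → [-6, -362]
-9     → [-6, -362, -9]
mod    → [-6, -2]
+      → [-8]

-8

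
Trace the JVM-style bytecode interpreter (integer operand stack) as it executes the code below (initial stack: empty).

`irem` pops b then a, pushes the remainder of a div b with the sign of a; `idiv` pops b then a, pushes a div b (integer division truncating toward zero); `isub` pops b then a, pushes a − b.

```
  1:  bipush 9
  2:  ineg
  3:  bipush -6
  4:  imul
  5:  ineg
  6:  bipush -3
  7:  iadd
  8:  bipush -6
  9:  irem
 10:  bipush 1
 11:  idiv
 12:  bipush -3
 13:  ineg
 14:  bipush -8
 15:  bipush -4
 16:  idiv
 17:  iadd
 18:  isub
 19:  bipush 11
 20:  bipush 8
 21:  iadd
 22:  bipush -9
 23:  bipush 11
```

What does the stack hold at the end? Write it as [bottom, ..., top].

bipush 9  → 9
ineg      → -9
bipush -6 → -9 -6
imul      → 54
ineg      → -54
bipush -3 → -54 -3
iadd      → -57
bipush -6 → -57 -6
irem      → -3
bipush 1  → -3 1
idiv      → -3
bipush -3 → -3 -3
ineg      → -3 3
bipush -8 → -3 3 -8
bipush -4 → -3 3 -8 -4
idiv      → -3 3 2
iadd      → -3 5
isub      → -8
bipush 11 → -8 11
bipush 8  → -8 11 8
iadd      → -8 19
bipush -9 → -8 19 -9
bipush 11 → -8 19 -9 11

[-8, 19, -9, 11]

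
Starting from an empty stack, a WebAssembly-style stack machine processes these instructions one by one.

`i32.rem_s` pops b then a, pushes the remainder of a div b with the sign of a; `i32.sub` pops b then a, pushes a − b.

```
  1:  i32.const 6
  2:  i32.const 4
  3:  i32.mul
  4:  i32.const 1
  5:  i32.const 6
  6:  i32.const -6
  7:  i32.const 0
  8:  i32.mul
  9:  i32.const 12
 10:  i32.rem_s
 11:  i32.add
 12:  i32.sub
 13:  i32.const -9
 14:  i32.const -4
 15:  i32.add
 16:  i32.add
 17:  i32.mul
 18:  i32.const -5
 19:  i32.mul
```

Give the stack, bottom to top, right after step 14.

[24, -5, -9, -4]

i32.const 6   6
i32.const 4   6 4
i32.mul       24
i32.const 1   24 1
i32.const 6   24 1 6
i32.const -6  24 1 6 -6
i32.const 0   24 1 6 -6 0
i32.mul       24 1 6 0
i32.const 12  24 1 6 0 12
i32.rem_s     24 1 6 0
i32.add       24 1 6
i32.sub       24 -5
i32.const -9  24 -5 -9
i32.const -4  24 -5 -9 -4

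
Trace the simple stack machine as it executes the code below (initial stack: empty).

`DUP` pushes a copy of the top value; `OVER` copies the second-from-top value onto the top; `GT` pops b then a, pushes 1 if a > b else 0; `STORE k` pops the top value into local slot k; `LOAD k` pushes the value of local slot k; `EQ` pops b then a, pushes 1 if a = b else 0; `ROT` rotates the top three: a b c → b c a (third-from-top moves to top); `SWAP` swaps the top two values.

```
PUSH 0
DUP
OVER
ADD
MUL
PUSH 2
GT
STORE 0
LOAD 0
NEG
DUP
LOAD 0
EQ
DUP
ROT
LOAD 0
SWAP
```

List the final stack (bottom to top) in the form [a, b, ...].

[1, 1, 0, 0]

PUSH 0  : 0
DUP     : 0 0
OVER    : 0 0 0
ADD     : 0 0
MUL     : 0
PUSH 2  : 0 2
GT      : 0
STORE 0 : (empty)
LOAD 0  : 0
NEG     : 0
DUP     : 0 0
LOAD 0  : 0 0 0
EQ      : 0 1
DUP     : 0 1 1
ROT     : 1 1 0
LOAD 0  : 1 1 0 0
SWAP    : 1 1 0 0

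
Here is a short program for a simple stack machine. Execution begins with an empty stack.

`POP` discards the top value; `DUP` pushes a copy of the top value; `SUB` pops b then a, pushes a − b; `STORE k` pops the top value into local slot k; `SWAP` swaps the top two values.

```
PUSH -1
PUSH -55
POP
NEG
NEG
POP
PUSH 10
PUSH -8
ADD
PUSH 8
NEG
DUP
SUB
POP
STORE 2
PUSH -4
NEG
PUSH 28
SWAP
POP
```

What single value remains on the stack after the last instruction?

28

PUSH -1   [-1]
PUSH -55  [-1, -55]
POP       [-1]
NEG       [1]
NEG       [-1]
POP       []
PUSH 10   [10]
PUSH -8   [10, -8]
ADD       [2]
PUSH 8    [2, 8]
NEG       [2, -8]
DUP       [2, -8, -8]
SUB       [2, 0]
POP       [2]
STORE 2   []
PUSH -4   [-4]
NEG       [4]
PUSH 28   [4, 28]
SWAP      [28, 4]
POP       [28]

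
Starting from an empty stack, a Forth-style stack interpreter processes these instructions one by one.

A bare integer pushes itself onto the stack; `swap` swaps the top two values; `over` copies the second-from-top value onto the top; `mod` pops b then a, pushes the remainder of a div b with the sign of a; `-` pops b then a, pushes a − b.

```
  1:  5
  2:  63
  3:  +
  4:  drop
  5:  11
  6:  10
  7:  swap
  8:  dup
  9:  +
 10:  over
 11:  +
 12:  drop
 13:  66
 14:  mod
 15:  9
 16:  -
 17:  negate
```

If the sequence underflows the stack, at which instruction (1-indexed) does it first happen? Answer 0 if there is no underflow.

0

5      : 5
63     : 5 63
+      : 68
drop   : (empty)
11     : 11
10     : 11 10
swap   : 10 11
dup    : 10 11 11
+      : 10 22
over   : 10 22 10
+      : 10 32
drop   : 10
66     : 10 66
mod    : 10
9      : 10 9
-      : 1
negate : -1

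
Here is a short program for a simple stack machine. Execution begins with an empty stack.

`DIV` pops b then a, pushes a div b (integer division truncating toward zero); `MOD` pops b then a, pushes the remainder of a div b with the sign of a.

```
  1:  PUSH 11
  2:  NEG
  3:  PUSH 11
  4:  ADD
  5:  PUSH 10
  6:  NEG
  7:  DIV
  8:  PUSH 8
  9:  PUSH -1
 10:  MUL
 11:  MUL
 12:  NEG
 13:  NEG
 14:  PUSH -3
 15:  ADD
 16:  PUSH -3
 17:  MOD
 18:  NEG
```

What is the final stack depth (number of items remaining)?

PUSH 11 -> [11]
NEG     -> [-11]
PUSH 11 -> [-11, 11]
ADD     -> [0]
PUSH 10 -> [0, 10]
NEG     -> [0, -10]
DIV     -> [0]
PUSH 8  -> [0, 8]
PUSH -1 -> [0, 8, -1]
MUL     -> [0, -8]
MUL     -> [0]
NEG     -> [0]
NEG     -> [0]
PUSH -3 -> [0, -3]
ADD     -> [-3]
PUSH -3 -> [-3, -3]
MOD     -> [0]
NEG     -> [0]

1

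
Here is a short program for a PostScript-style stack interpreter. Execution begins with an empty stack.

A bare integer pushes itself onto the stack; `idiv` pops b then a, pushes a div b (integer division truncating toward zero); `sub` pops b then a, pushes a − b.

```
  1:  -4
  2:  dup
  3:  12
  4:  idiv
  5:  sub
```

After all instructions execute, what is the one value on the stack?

-4

-4   -> -4
dup  -> -4 -4
12   -> -4 -4 12
idiv -> -4 0
sub  -> -4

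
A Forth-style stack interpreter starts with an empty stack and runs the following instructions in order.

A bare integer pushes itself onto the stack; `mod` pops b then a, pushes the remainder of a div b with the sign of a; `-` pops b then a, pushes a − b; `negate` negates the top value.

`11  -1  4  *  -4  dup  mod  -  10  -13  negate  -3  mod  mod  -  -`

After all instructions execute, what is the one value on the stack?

11     → [11]
-1     → [11, -1]
4      → [11, -1, 4]
*      → [11, -4]
-4     → [11, -4, -4]
dup    → [11, -4, -4, -4]
mod    → [11, -4, 0]
-      → [11, -4]
10     → [11, -4, 10]
-13    → [11, -4, 10, -13]
negate → [11, -4, 10, 13]
-3     → [11, -4, 10, 13, -3]
mod    → [11, -4, 10, 1]
mod    → [11, -4, 0]
-      → [11, -4]
-      → [15]

15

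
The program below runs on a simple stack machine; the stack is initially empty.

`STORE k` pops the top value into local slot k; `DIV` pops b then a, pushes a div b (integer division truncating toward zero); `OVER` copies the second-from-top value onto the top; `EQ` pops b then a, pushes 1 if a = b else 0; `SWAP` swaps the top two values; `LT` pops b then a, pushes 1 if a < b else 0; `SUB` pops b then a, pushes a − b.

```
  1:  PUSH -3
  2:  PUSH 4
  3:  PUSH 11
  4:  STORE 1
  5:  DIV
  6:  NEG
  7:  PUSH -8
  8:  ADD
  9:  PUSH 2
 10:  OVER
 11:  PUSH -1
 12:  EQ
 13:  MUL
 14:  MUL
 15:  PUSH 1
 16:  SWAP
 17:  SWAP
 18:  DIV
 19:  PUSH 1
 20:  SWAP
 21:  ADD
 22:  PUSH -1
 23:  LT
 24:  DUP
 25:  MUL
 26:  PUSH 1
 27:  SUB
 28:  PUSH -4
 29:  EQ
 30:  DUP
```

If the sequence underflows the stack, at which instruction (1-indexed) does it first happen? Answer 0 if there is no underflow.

PUSH -3 -> [-3]
PUSH 4  -> [-3, 4]
PUSH 11 -> [-3, 4, 11]
STORE 1 -> [-3, 4]
DIV     -> [0]
NEG     -> [0]
PUSH -8 -> [0, -8]
ADD     -> [-8]
PUSH 2  -> [-8, 2]
OVER    -> [-8, 2, -8]
PUSH -1 -> [-8, 2, -8, -1]
EQ      -> [-8, 2, 0]
MUL     -> [-8, 0]
MUL     -> [0]
PUSH 1  -> [0, 1]
SWAP    -> [1, 0]
SWAP    -> [0, 1]
DIV     -> [0]
PUSH 1  -> [0, 1]
SWAP    -> [1, 0]
ADD     -> [1]
PUSH -1 -> [1, -1]
LT      -> [0]
DUP     -> [0, 0]
MUL     -> [0]
PUSH 1  -> [0, 1]
SUB     -> [-1]
PUSH -4 -> [-1, -4]
EQ      -> [0]
DUP     -> [0, 0]

0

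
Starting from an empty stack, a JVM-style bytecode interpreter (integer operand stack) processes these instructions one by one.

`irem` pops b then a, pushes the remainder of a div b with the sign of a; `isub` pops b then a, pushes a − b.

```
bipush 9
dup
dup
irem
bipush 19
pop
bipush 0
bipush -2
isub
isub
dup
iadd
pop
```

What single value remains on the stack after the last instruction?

9

bipush 9  : [9]
dup       : [9, 9]
dup       : [9, 9, 9]
irem      : [9, 0]
bipush 19 : [9, 0, 19]
pop       : [9, 0]
bipush 0  : [9, 0, 0]
bipush -2 : [9, 0, 0, -2]
isub      : [9, 0, 2]
isub      : [9, -2]
dup       : [9, -2, -2]
iadd      : [9, -4]
pop       : [9]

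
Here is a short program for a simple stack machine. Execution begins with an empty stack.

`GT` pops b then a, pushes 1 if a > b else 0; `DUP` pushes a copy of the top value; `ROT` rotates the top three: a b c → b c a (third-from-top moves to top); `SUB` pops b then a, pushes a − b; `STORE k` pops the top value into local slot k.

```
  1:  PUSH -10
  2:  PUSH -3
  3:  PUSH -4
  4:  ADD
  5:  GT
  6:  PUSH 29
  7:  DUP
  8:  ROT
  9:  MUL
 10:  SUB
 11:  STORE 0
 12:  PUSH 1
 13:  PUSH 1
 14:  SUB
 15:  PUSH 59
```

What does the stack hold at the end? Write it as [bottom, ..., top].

[0, 59]

PUSH -10  [-10]
PUSH -3   [-10, -3]
PUSH -4   [-10, -3, -4]
ADD       [-10, -7]
GT        [0]
PUSH 29   [0, 29]
DUP       [0, 29, 29]
ROT       [29, 29, 0]
MUL       [29, 0]
SUB       [29]
STORE 0   []
PUSH 1    [1]
PUSH 1    [1, 1]
SUB       [0]
PUSH 59   [0, 59]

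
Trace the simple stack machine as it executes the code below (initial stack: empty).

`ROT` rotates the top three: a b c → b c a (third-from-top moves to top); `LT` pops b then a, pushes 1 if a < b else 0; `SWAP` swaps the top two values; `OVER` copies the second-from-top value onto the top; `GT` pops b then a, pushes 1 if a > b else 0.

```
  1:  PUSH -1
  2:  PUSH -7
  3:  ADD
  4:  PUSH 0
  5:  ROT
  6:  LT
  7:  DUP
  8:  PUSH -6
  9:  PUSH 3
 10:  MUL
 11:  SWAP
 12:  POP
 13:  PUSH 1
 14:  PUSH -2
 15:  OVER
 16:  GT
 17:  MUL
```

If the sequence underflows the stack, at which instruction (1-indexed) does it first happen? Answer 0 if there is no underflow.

PUSH -1 : -1
PUSH -7 : -1 -7
ADD     : -8
PUSH 0  : -8 0
ROT  — needs 3 operands, stack has 2 → underflow

5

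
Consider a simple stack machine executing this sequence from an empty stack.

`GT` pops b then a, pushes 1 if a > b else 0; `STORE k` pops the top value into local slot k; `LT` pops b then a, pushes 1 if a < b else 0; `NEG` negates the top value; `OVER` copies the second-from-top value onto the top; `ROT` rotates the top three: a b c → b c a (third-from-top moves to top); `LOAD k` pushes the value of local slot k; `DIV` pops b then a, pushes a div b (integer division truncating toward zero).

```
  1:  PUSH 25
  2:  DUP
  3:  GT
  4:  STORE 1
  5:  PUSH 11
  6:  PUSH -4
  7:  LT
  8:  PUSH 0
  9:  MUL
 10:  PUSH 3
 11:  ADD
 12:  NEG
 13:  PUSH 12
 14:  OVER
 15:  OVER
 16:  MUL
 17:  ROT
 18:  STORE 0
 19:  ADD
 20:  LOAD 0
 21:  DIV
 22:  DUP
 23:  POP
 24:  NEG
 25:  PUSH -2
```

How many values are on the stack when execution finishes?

PUSH 25 -> 25
DUP     -> 25 25
GT      -> 0
STORE 1 -> (empty)
PUSH 11 -> 11
PUSH -4 -> 11 -4
LT      -> 0
PUSH 0  -> 0 0
MUL     -> 0
PUSH 3  -> 0 3
ADD     -> 3
NEG     -> -3
PUSH 12 -> -3 12
OVER    -> -3 12 -3
OVER    -> -3 12 -3 12
MUL     -> -3 12 -36
ROT     -> 12 -36 -3
STORE 0 -> 12 -36
ADD     -> -24
LOAD 0  -> -24 -3
DIV     -> 8
DUP     -> 8 8
POP     -> 8
NEG     -> -8
PUSH -2 -> -8 -2

2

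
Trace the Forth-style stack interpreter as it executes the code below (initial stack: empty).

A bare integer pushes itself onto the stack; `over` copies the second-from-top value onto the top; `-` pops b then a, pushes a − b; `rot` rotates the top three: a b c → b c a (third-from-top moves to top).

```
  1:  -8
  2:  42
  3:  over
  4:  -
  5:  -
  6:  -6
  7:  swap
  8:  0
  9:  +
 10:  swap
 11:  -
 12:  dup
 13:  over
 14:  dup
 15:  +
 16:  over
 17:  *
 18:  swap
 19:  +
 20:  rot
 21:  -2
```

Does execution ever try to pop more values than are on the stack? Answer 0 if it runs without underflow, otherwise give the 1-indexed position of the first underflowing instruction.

20

-8   : -8
42   : -8 42
over : -8 42 -8
-    : -8 50
-    : -58
-6   : -58 -6
swap : -6 -58
0    : -6 -58 0
+    : -6 -58
swap : -58 -6
-    : -52
dup  : -52 -52
over : -52 -52 -52
dup  : -52 -52 -52 -52
+    : -52 -52 -104
over : -52 -52 -104 -52
*    : -52 -52 5408
swap : -52 5408 -52
+    : -52 5356
rot  — needs 3 operands, stack has 2 → underflow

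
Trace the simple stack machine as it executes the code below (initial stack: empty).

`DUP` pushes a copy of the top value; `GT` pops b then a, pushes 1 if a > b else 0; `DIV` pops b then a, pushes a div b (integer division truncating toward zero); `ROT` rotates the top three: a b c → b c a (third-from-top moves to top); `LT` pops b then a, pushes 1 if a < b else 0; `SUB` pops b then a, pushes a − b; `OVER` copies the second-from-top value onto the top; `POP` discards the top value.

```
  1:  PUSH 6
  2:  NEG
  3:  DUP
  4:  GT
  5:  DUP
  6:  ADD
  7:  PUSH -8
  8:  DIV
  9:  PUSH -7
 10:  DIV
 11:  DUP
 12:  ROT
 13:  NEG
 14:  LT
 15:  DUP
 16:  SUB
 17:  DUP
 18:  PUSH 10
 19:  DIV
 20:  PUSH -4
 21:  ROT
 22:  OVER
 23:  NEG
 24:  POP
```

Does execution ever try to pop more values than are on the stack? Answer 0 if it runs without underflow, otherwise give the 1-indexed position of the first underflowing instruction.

PUSH 6  : [6]
NEG     : [-6]
DUP     : [-6, -6]
GT      : [0]
DUP     : [0, 0]
ADD     : [0]
PUSH -8 : [0, -8]
DIV     : [0]
PUSH -7 : [0, -7]
DIV     : [0]
DUP     : [0, 0]
ROT  — needs 3 operands, stack has 2 → underflow

12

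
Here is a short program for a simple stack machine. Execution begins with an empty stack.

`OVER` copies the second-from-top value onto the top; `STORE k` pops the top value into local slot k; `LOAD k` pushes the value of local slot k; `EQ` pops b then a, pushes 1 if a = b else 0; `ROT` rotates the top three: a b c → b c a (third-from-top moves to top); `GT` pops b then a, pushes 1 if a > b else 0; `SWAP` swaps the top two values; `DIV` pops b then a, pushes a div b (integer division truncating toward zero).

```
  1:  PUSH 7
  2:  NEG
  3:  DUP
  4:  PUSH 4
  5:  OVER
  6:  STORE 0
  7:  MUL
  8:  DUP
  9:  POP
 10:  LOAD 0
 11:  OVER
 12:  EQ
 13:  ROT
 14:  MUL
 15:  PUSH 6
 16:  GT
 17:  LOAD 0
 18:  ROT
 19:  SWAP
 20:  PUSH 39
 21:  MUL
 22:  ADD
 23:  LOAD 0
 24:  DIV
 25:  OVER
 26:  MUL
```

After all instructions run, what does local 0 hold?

PUSH 7  : 7
NEG     : -7
DUP     : -7 -7
PUSH 4  : -7 -7 4
OVER    : -7 -7 4 -7
STORE 0 : -7 -7 4
MUL     : -7 -28
DUP     : -7 -28 -28
POP     : -7 -28
LOAD 0  : -7 -28 -7
OVER    : -7 -28 -7 -28
EQ      : -7 -28 0
ROT     : -28 0 -7
MUL     : -28 0
PUSH 6  : -28 0 6
GT      : -28 0
LOAD 0  : -28 0 -7
ROT     : 0 -7 -28
SWAP    : 0 -28 -7
PUSH 39 : 0 -28 -7 39
MUL     : 0 -28 -273
ADD     : 0 -301
LOAD 0  : 0 -301 -7
DIV     : 0 43
OVER    : 0 43 0
MUL     : 0 0

-7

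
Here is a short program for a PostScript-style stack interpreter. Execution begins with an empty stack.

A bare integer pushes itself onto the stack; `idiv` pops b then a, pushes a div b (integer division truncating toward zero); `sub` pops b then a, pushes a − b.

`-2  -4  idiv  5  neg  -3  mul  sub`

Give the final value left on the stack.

-2    -2
-4    -2 -4
idiv  0
5     0 5
neg   0 -5
-3    0 -5 -3
mul   0 15
sub   -15

-15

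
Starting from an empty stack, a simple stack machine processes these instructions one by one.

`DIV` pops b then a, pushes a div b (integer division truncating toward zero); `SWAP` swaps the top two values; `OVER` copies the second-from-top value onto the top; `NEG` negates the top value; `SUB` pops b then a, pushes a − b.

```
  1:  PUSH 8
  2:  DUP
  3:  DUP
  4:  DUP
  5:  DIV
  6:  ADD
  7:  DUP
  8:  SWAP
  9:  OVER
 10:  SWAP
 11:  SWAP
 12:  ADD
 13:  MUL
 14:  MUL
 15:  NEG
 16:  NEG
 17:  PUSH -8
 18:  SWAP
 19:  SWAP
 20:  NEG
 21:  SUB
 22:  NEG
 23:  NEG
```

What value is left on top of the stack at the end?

PUSH 8  -> 8
DUP     -> 8 8
DUP     -> 8 8 8
DUP     -> 8 8 8 8
DIV     -> 8 8 1
ADD     -> 8 9
DUP     -> 8 9 9
SWAP    -> 8 9 9
OVER    -> 8 9 9 9
SWAP    -> 8 9 9 9
SWAP    -> 8 9 9 9
ADD     -> 8 9 18
MUL     -> 8 162
MUL     -> 1296
NEG     -> -1296
NEG     -> 1296
PUSH -8 -> 1296 -8
SWAP    -> -8 1296
SWAP    -> 1296 -8
NEG     -> 1296 8
SUB     -> 1288
NEG     -> -1288
NEG     -> 1288

1288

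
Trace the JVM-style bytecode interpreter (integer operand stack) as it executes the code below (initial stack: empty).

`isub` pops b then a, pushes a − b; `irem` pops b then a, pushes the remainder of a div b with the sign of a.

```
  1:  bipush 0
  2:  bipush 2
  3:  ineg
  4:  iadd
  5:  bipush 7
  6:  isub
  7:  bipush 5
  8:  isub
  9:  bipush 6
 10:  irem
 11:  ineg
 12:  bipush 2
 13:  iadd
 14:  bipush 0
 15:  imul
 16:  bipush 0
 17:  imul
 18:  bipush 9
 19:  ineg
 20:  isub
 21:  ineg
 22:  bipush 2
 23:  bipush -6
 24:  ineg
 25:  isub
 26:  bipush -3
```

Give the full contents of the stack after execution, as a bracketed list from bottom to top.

bipush 0  -> [0]
bipush 2  -> [0, 2]
ineg      -> [0, -2]
iadd      -> [-2]
bipush 7  -> [-2, 7]
isub      -> [-9]
bipush 5  -> [-9, 5]
isub      -> [-14]
bipush 6  -> [-14, 6]
irem      -> [-2]
ineg      -> [2]
bipush 2  -> [2, 2]
iadd      -> [4]
bipush 0  -> [4, 0]
imul      -> [0]
bipush 0  -> [0, 0]
imul      -> [0]
bipush 9  -> [0, 9]
ineg      -> [0, -9]
isub      -> [9]
ineg      -> [-9]
bipush 2  -> [-9, 2]
bipush -6 -> [-9, 2, -6]
ineg      -> [-9, 2, 6]
isub      -> [-9, -4]
bipush -3 -> [-9, -4, -3]

[-9, -4, -3]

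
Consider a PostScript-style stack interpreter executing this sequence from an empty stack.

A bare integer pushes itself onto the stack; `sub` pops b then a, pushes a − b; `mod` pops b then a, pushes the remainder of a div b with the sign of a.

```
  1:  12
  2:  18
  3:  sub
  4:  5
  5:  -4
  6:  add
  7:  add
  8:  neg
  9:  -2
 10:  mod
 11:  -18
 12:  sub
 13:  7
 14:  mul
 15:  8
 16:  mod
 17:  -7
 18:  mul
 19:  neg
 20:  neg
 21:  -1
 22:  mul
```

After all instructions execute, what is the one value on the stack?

12   [12]
18   [12, 18]
sub  [-6]
5    [-6, 5]
-4   [-6, 5, -4]
add  [-6, 1]
add  [-5]
neg  [5]
-2   [5, -2]
mod  [1]
-18  [1, -18]
sub  [19]
7    [19, 7]
mul  [133]
8    [133, 8]
mod  [5]
-7   [5, -7]
mul  [-35]
neg  [35]
neg  [-35]
-1   [-35, -1]
mul  [35]

35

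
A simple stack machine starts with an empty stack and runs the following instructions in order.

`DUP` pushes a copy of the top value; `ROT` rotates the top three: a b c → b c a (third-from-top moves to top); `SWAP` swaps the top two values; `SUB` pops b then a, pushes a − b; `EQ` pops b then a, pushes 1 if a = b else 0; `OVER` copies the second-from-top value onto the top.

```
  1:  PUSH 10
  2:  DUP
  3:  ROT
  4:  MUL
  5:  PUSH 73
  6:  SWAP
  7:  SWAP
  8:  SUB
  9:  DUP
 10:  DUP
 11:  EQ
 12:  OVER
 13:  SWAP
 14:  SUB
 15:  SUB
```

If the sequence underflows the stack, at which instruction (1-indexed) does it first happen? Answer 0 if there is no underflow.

3

PUSH 10 -> 10
DUP     -> 10 10
ROT  — needs 3 operands, stack has 2 → underflow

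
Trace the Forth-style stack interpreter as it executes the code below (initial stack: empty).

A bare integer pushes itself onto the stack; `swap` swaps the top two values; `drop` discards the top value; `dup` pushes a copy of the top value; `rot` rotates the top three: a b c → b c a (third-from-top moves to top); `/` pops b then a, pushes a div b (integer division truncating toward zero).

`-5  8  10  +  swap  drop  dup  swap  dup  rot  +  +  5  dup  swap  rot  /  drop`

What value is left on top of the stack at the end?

-5   : -5
8    : -5 8
10   : -5 8 10
+    : -5 18
swap : 18 -5
drop : 18
dup  : 18 18
swap : 18 18
dup  : 18 18 18
rot  : 18 18 18
+    : 18 36
+    : 54
5    : 54 5
dup  : 54 5 5
swap : 54 5 5
rot  : 5 5 54
/    : 5 0
drop : 5

5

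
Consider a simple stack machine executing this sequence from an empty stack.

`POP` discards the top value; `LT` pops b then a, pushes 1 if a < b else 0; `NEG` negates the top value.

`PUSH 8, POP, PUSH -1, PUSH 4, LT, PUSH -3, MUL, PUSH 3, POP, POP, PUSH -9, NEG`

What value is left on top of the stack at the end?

9

PUSH 8   [8]
POP      []
PUSH -1  [-1]
PUSH 4   [-1, 4]
LT       [1]
PUSH -3  [1, -3]
MUL      [-3]
PUSH 3   [-3, 3]
POP      [-3]
POP      []
PUSH -9  [-9]
NEG      [9]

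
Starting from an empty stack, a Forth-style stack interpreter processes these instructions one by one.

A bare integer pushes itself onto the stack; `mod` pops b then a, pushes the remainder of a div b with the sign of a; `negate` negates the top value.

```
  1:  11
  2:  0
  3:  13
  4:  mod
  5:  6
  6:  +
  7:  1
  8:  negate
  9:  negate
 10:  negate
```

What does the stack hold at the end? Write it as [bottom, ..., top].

[11, 6, -1]

11      [11]
0       [11, 0]
13      [11, 0, 13]
mod     [11, 0]
6       [11, 0, 6]
+       [11, 6]
1       [11, 6, 1]
negate  [11, 6, -1]
negate  [11, 6, 1]
negate  [11, 6, -1]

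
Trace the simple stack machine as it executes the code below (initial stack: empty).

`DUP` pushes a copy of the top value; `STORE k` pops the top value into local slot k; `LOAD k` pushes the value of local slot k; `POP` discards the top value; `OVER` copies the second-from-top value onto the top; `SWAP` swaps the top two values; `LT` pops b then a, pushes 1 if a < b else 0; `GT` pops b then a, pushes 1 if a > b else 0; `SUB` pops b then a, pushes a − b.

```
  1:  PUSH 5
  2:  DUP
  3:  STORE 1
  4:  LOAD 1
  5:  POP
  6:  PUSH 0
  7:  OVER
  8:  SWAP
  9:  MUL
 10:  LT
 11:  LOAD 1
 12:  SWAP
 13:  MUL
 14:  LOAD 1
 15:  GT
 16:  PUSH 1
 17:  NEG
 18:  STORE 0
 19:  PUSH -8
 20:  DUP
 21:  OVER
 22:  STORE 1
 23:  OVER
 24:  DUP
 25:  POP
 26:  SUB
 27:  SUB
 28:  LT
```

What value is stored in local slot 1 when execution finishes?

PUSH 5  -> 5
DUP     -> 5 5
STORE 1 -> 5
LOAD 1  -> 5 5
POP     -> 5
PUSH 0  -> 5 0
OVER    -> 5 0 5
SWAP    -> 5 5 0
MUL     -> 5 0
LT      -> 0
LOAD 1  -> 0 5
SWAP    -> 5 0
MUL     -> 0
LOAD 1  -> 0 5
GT      -> 0
PUSH 1  -> 0 1
NEG     -> 0 -1
STORE 0 -> 0
PUSH -8 -> 0 -8
DUP     -> 0 -8 -8
OVER    -> 0 -8 -8 -8
STORE 1 -> 0 -8 -8
OVER    -> 0 -8 -8 -8
DUP     -> 0 -8 -8 -8 -8
POP     -> 0 -8 -8 -8
SUB     -> 0 -8 0
SUB     -> 0 -8
LT      -> 0

-8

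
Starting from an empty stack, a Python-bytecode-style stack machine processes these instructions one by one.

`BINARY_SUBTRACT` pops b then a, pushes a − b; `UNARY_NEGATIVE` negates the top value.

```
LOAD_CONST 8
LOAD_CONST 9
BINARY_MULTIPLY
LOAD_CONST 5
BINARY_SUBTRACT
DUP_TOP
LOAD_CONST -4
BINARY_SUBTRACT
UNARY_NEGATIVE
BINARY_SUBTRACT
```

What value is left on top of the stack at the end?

LOAD_CONST 8     [8]
LOAD_CONST 9     [8, 9]
BINARY_MULTIPLY  [72]
LOAD_CONST 5     [72, 5]
BINARY_SUBTRACT  [67]
DUP_TOP          [67, 67]
LOAD_CONST -4    [67, 67, -4]
BINARY_SUBTRACT  [67, 71]
UNARY_NEGATIVE   [67, -71]
BINARY_SUBTRACT  [138]

138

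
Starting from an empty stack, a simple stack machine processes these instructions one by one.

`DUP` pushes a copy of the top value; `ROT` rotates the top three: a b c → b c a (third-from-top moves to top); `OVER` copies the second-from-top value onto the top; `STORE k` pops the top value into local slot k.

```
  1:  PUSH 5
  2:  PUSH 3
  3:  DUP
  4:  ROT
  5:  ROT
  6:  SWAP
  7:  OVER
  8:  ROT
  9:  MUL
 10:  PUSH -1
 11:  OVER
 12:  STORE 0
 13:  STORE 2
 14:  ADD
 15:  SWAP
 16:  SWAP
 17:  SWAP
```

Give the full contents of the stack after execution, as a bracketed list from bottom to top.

PUSH 5  → [5]
PUSH 3  → [5, 3]
DUP     → [5, 3, 3]
ROT     → [3, 3, 5]
ROT     → [3, 5, 3]
SWAP    → [3, 3, 5]
OVER    → [3, 3, 5, 3]
ROT     → [3, 5, 3, 3]
MUL     → [3, 5, 9]
PUSH -1 → [3, 5, 9, -1]
OVER    → [3, 5, 9, -1, 9]
STORE 0 → [3, 5, 9, -1]
STORE 2 → [3, 5, 9]
ADD     → [3, 14]
SWAP    → [14, 3]
SWAP    → [3, 14]
SWAP    → [14, 3]

[14, 3]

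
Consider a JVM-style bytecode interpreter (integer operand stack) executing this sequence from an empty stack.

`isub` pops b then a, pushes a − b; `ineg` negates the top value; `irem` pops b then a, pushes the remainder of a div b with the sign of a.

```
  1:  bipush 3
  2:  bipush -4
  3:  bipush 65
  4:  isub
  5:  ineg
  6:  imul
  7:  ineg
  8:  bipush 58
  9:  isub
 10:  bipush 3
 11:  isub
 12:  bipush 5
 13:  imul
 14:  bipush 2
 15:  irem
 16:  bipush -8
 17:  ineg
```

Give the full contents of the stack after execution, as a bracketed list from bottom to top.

[0, 8]

bipush 3  → [3]
bipush -4 → [3, -4]
bipush 65 → [3, -4, 65]
isub      → [3, -69]
ineg      → [3, 69]
imul      → [207]
ineg      → [-207]
bipush 58 → [-207, 58]
isub      → [-265]
bipush 3  → [-265, 3]
isub      → [-268]
bipush 5  → [-268, 5]
imul      → [-1340]
bipush 2  → [-1340, 2]
irem      → [0]
bipush -8 → [0, -8]
ineg      → [0, 8]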